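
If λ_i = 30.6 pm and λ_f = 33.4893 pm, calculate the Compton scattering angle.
101.00°

First find the wavelength shift:
Δλ = λ' - λ = 33.4893 - 30.6 = 2.8893 pm

Using Δλ = λ_C(1 - cos θ), with λ_C = h/(m_e·c) ≈ 2.42631024 pm:
cos θ = 1 - Δλ/λ_C
cos θ = 1 - 2.8893/2.42631024
cos θ = -0.190821

θ = arccos(-0.190821)
θ = 101.00°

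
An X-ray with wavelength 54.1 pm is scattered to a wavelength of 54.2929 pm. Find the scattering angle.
23.00°

First find the wavelength shift:
Δλ = λ' - λ = 54.2929 - 54.1 = 0.1929 pm

Using Δλ = λ_C(1 - cos θ), with λ_C = h/(m_e·c) ≈ 2.42631024 pm:
cos θ = 1 - Δλ/λ_C
cos θ = 1 - 0.1929/2.42631024
cos θ = 0.920497

θ = arccos(0.920497)
θ = 23.00°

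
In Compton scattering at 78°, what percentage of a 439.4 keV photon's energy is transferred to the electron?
0.4052 (or 40.52%)

Calculate initial and final photon energies:

Initial: E₀ = 439.4 keV → λ₀ = 2.8217 pm
Compton shift: Δλ = 1.9219 pm
Final wavelength: λ' = 4.7435 pm
Final energy: E' = 261.3758 keV

Fractional energy loss:
(E₀ - E')/E₀ = (439.4000 - 261.3758)/439.4000
= 178.0242/439.4000
= 0.4052
= 40.52%

(Intermediate values are shown rounded; full precision is carried through to the final answer.)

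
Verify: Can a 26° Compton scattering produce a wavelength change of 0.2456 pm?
Yes, consistent

Calculate the expected shift for θ = 26°:

Δλ_expected = λ_C(1 - cos(26°))
Δλ_expected = 2.4263 × (1 - cos(26°))
Δλ_expected = 2.4263 × 0.1012
Δλ_expected = 0.2456 pm

Given shift: 0.2456 pm
Expected shift: 0.2456 pm
Difference: 0.0000 pm

The values match. This is consistent with Compton scattering at the stated angle.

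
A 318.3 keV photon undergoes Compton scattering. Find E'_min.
141.7315 keV (at θ = 180°)

The scattered photon has minimum energy when its wavelength is maximum, i.e., when the Compton shift Δλ = λ_C(1 − cos θ) is maximum. This occurs at θ = 180° (backscattering), giving Δλ_max = 2λ_C = 4.8526 pm.

Initial wavelength: λ₀ = hc/E₀ = 3.8952 pm
Maximum final wavelength: λ'_max = λ₀ + 2λ_C = 3.8952 + 4.8526 = 8.7478 pm
Minimum final energy: E'_min = hc/λ'_max = 141.7315 keV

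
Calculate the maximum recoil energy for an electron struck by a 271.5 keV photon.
139.8716 keV

Maximum energy transfer occurs at θ = 180° (backscattering).

Initial photon: E₀ = 271.5 keV → λ₀ = 4.5666 pm

Maximum Compton shift (at 180°):
Δλ_max = 2λ_C = 2 × 2.4263 = 4.8526 pm

Final wavelength:
λ' = 4.5666 + 4.8526 = 9.4193 pm

Minimum photon energy (maximum energy to electron):
E'_min = hc/λ' = 131.6284 keV

Maximum electron kinetic energy:
K_max = E₀ - E'_min = 271.5000 - 131.6284 = 139.8716 keV

(Intermediate values are shown rounded; full precision is carried through to the final answer.)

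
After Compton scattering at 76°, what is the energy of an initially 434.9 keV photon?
264.3474 keV

First convert energy to wavelength:
λ = hc/E, with hc ≈ 1239.842 keV·pm (i.e. 1239.842 eV·nm)

For E = 434.9 keV = 434900 eV:
λ = 1239.842 keV·pm / 434.9 keV
λ = 2.8509 pm

Calculate the Compton shift:
Δλ = λ_C(1 - cos(76°)) = 2.4263 × 0.7581
Δλ = 1.8393 pm

Final wavelength:
λ' = 2.8509 + 1.8393 = 4.6902 pm

Final energy:
E' = hc/λ' = 1239.842 / 4.6902 = 264.3474 keV

(Intermediate values are shown rounded; full precision is carried through to the final answer.)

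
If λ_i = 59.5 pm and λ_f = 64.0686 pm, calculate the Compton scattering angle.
152.00°

First find the wavelength shift:
Δλ = λ' - λ = 64.0686 - 59.5 = 4.5686 pm

Using Δλ = λ_C(1 - cos θ), with λ_C = h/(m_e·c) ≈ 2.42631024 pm:
cos θ = 1 - Δλ/λ_C
cos θ = 1 - 4.5686/2.42631024
cos θ = -0.882941

θ = arccos(-0.882941)
θ = 152.00°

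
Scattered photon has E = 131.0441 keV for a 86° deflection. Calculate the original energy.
172.0999 keV

Convert final energy to wavelength (hc ≈ 1239.842 keV·pm):
λ' = hc/E' = 1239.842 / 131.0441 = 9.4613 pm

Calculate the Compton shift:
Δλ = λ_C(1 - cos(86°))
Δλ = 2.4263 × (1 - cos(86°))
Δλ = 2.2571 pm

Initial wavelength:
λ = λ' - Δλ = 9.4613 - 2.2571 = 7.2042 pm

Initial energy:
E = hc/λ = 1239.842 / 7.2042 = 172.0999 keV

(Intermediate values are shown rounded; full precision is carried through to the final answer.)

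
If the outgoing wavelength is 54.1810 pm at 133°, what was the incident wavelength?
50.1000 pm

From λ' = λ + Δλ, we have λ = λ' - Δλ

First calculate the Compton shift:
Δλ = λ_C(1 - cos θ)
Δλ = 2.4263 × (1 - cos(133°))
Δλ = 2.4263 × 1.6820
Δλ = 4.0810 pm

Initial wavelength:
λ = λ' - Δλ
λ = 54.1810 - 4.0810
λ = 50.1000 pm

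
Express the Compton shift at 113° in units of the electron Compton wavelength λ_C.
1.3907 λ_C

The Compton shift formula is:
Δλ = λ_C(1 - cos θ)

Dividing both sides by λ_C:
Δλ/λ_C = 1 - cos θ

For θ = 113°:
Δλ/λ_C = 1 - cos(113°)
Δλ/λ_C = 1 - -0.3907
Δλ/λ_C = 1.3907

This means the shift is 1.3907 × λ_C = 3.3743 pm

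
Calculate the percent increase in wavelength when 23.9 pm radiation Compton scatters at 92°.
10.5062%

Calculate the Compton shift:
Δλ = λ_C(1 - cos(92°))
Δλ = 2.4263 × (1 - cos(92°))
Δλ = 2.4263 × 1.0349
Δλ = 2.5110 pm

Percentage change:
(Δλ/λ₀) × 100 = (2.5110/23.9) × 100
= 10.5062%

(Intermediate values are shown rounded; full precision is carried through to the final answer.)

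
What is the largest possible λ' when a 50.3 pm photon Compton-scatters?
55.1526 pm (at θ = 180°)

The Compton shift is Δλ = λ_C(1 − cos θ).

Since cos θ ranges from −1 to 1, the factor (1 − cos θ) ranges from 0 to 2; the maximum shift occurs at θ = 180° (backscattering):
Δλ_max = 2λ_C = 2 × 2.4263 pm = 4.8526 pm

Maximum scattered wavelength:
λ'_max = λ₀ + Δλ_max = 50.3 + 4.8526 = 55.1526 pm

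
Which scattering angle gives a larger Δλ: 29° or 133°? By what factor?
133° produces the larger shift by a factor of 13.415

Calculate both shifts using Δλ = λ_C(1 - cos θ):

For θ₁ = 29°:
Δλ₁ = 2.4263 × (1 - cos(29°))
Δλ₁ = 2.4263 × 0.1254
Δλ₁ = 0.3042 pm

For θ₂ = 133°:
Δλ₂ = 2.4263 × (1 - cos(133°))
Δλ₂ = 2.4263 × 1.6820
Δλ₂ = 4.0810 pm

The 133° angle produces the larger shift.
Ratio: 4.0810/0.3042 = 13.415

(Intermediate values are shown rounded; full precision is carried through to the final answer.)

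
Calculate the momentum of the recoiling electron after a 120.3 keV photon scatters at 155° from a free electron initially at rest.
1.0618e-22 kg·m/s

The electron is initially at rest, so by conservation of momentum:
p⃗_e = p⃗₀ − p⃗'  (incident photon momentum minus scattered photon momentum)

Photon momentum magnitudes (p = h/λ = E/c):
λ₀ = hc/E₀ = 10.3063 pm → p₀ = h/λ₀ = 6.4292e-23 kg·m/s
Δλ = λ_C(1 − cos 155°) = 4.6253 pm
λ' = 14.9315 pm → p' = h/λ' = 4.4376e-23 kg·m/s

The scattered photon makes angle θ = 155° with the incident direction, so by the law of cosines:
|p⃗_e|² = p₀² + p'² − 2p₀p'cos θ
|p⃗_e|² = (6.4292e-23)² + (4.4376e-23)² − 2·6.4292e-23·4.4376e-23·cos(155°)
|p⃗_e| = 1.0618e-22 kg·m/s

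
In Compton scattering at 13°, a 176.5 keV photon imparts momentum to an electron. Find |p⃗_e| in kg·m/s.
2.1278e-23 kg·m/s

The electron is initially at rest, so by conservation of momentum:
p⃗_e = p⃗₀ − p⃗'  (incident photon momentum minus scattered photon momentum)

Photon momentum magnitudes (p = h/λ = E/c):
λ₀ = hc/E₀ = 7.0246 pm → p₀ = h/λ₀ = 9.4327e-23 kg·m/s
Δλ = λ_C(1 − cos 13°) = 0.0622 pm
λ' = 7.0868 pm → p' = h/λ' = 9.3499e-23 kg·m/s

The scattered photon makes angle θ = 13° with the incident direction, so by the law of cosines:
|p⃗_e|² = p₀² + p'² − 2p₀p'cos θ
|p⃗_e|² = (9.4327e-23)² + (9.3499e-23)² − 2·9.4327e-23·9.3499e-23·cos(13°)
|p⃗_e| = 2.1278e-23 kg·m/s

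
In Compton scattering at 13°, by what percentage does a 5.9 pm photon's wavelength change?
1.0540%

Calculate the Compton shift:
Δλ = λ_C(1 - cos(13°))
Δλ = 2.4263 × (1 - cos(13°))
Δλ = 2.4263 × 0.0256
Δλ = 0.0622 pm

Percentage change:
(Δλ/λ₀) × 100 = (0.0622/5.9) × 100
= 1.0540%

(Intermediate values are shown rounded; full precision is carried through to the final answer.)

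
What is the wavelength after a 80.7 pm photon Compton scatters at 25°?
80.9273 pm

Using the Compton scattering formula:
λ' = λ + Δλ = λ + λ_C(1 - cos θ)

Given:
- Initial wavelength λ = 80.7 pm
- Scattering angle θ = 25°
- Compton wavelength λ_C ≈ 2.4263 pm

Calculate the shift:
Δλ = 2.4263 × (1 - cos(25°))
Δλ = 2.4263 × 0.0937
Δλ = 0.2273 pm

Final wavelength:
λ' = 80.7 + 0.2273 = 80.9273 pm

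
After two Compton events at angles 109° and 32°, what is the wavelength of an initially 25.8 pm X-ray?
29.3849 pm

Apply Compton shift twice:

First scattering at θ₁ = 109°:
Δλ₁ = λ_C(1 - cos(109°))
Δλ₁ = 2.4263 × 1.3256
Δλ₁ = 3.2162 pm

After first scattering:
λ₁ = 25.8 + 3.2162 = 29.0162 pm

Second scattering at θ₂ = 32°:
Δλ₂ = λ_C(1 - cos(32°))
Δλ₂ = 2.4263 × 0.1520
Δλ₂ = 0.3687 pm

Final wavelength:
λ₂ = 29.0162 + 0.3687 = 29.3849 pm

Total shift: Δλ_total = 3.2162 + 0.3687 = 3.5849 pm

(Intermediate values are shown rounded; full precision is carried through to the final answer.)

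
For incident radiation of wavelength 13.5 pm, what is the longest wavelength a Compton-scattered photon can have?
18.3526 pm (at θ = 180°)

The Compton shift is Δλ = λ_C(1 − cos θ).

Since cos θ ranges from −1 to 1, the factor (1 − cos θ) ranges from 0 to 2; the maximum shift occurs at θ = 180° (backscattering):
Δλ_max = 2λ_C = 2 × 2.4263 pm = 4.8526 pm

Maximum scattered wavelength:
λ'_max = λ₀ + Δλ_max = 13.5 + 4.8526 = 18.3526 pm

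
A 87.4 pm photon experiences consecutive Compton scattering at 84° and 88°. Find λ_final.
91.9143 pm

Apply Compton shift twice:

First scattering at θ₁ = 84°:
Δλ₁ = λ_C(1 - cos(84°))
Δλ₁ = 2.4263 × 0.8955
Δλ₁ = 2.1727 pm

After first scattering:
λ₁ = 87.4 + 2.1727 = 89.5727 pm

Second scattering at θ₂ = 88°:
Δλ₂ = λ_C(1 - cos(88°))
Δλ₂ = 2.4263 × 0.9651
Δλ₂ = 2.3416 pm

Final wavelength:
λ₂ = 89.5727 + 2.3416 = 91.9143 pm

Total shift: Δλ_total = 2.1727 + 2.3416 = 4.5143 pm

(Intermediate values are shown rounded; full precision is carried through to the final answer.)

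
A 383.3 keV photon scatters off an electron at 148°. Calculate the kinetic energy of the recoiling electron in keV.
222.6694 keV

By energy conservation: K_e = E_initial - E_final

First find the scattered photon energy:
Initial wavelength: λ = hc/E = 3.2347 pm
Compton shift: Δλ = λ_C(1 - cos(148°)) = 4.4839 pm
Final wavelength: λ' = 3.2347 + 4.4839 = 7.7186 pm
Final photon energy: E' = hc/λ' = 160.6306 keV

Electron kinetic energy:
K_e = E - E' = 383.3000 - 160.6306 = 222.6694 keV

(Intermediate values are shown rounded; full precision is carried through to the final answer.)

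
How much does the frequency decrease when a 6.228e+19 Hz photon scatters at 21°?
2.018e+18 Hz (decrease)

Convert frequency to wavelength (c = 299792458 m/s):
λ₀ = c/f₀ = 299792458/6.228e+19 = 4.8136233e-12 m = 4.8136 pm

Calculate Compton shift:
Δλ = λ_C(1 - cos(21°)) = 0.1612 pm

Final wavelength:
λ' = λ₀ + Δλ = 4.8136 + 0.1612 = 4.9748 pm

Final frequency:
f' = c/λ' = 299792458/4.9747778e-12 = 6.0262482e+19 Hz

Frequency shift (decrease):
Δf = f₀ - f' = 6.228e+19 - 6.0262482e+19 = 2.018e+18 Hz

(Intermediate values are shown rounded; full precision is carried through to the final answer.)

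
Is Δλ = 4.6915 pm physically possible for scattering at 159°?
Yes, consistent

Calculate the expected shift for θ = 159°:

Δλ_expected = λ_C(1 - cos(159°))
Δλ_expected = 2.4263 × (1 - cos(159°))
Δλ_expected = 2.4263 × 1.9336
Δλ_expected = 4.6915 pm

Given shift: 4.6915 pm
Expected shift: 4.6915 pm
Difference: 0.0000 pm

The values match. This is consistent with Compton scattering at the stated angle.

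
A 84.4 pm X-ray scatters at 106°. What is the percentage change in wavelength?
3.6672%

Calculate the Compton shift:
Δλ = λ_C(1 - cos(106°))
Δλ = 2.4263 × (1 - cos(106°))
Δλ = 2.4263 × 1.2756
Δλ = 3.0951 pm

Percentage change:
(Δλ/λ₀) × 100 = (3.0951/84.4) × 100
= 3.6672%

(Intermediate values are shown rounded; full precision is carried through to the final answer.)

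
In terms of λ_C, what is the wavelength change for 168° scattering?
1.9781 λ_C

The Compton shift formula is:
Δλ = λ_C(1 - cos θ)

Dividing both sides by λ_C:
Δλ/λ_C = 1 - cos θ

For θ = 168°:
Δλ/λ_C = 1 - cos(168°)
Δλ/λ_C = 1 - -0.9781
Δλ/λ_C = 1.9781

This means the shift is 1.9781 × λ_C = 4.7996 pm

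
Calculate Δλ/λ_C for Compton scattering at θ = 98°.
1.1392 λ_C

The Compton shift formula is:
Δλ = λ_C(1 - cos θ)

Dividing both sides by λ_C:
Δλ/λ_C = 1 - cos θ

For θ = 98°:
Δλ/λ_C = 1 - cos(98°)
Δλ/λ_C = 1 - -0.1392
Δλ/λ_C = 1.1392

This means the shift is 1.1392 × λ_C = 2.7640 pm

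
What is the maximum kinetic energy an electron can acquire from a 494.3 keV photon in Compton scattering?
325.8638 keV

Maximum energy transfer occurs at θ = 180° (backscattering).

Initial photon: E₀ = 494.3 keV → λ₀ = 2.5083 pm

Maximum Compton shift (at 180°):
Δλ_max = 2λ_C = 2 × 2.4263 = 4.8526 pm

Final wavelength:
λ' = 2.5083 + 4.8526 = 7.3609 pm

Minimum photon energy (maximum energy to electron):
E'_min = hc/λ' = 168.4362 keV

Maximum electron kinetic energy:
K_max = E₀ - E'_min = 494.3000 - 168.4362 = 325.8638 keV

(Intermediate values are shown rounded; full precision is carried through to the final answer.)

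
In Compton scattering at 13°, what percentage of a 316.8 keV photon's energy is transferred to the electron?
0.0156 (or 1.56%)

Calculate initial and final photon energies:

Initial: E₀ = 316.8 keV → λ₀ = 3.9136 pm
Compton shift: Δλ = 0.0622 pm
Final wavelength: λ' = 3.9758 pm
Final energy: E' = 311.8449 keV

Fractional energy loss:
(E₀ - E')/E₀ = (316.8000 - 311.8449)/316.8000
= 4.9551/316.8000
= 0.0156
= 1.56%

(Intermediate values are shown rounded; full precision is carried through to the final answer.)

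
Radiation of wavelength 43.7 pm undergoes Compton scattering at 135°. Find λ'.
47.8420 pm

Using the Compton formula: λ' = λ + λ_C(1 − cos θ)

For θ = 135°, cos θ = -√2/2 (exact) ≈ -0.7071, so:
1 − cos 135° = 1 − (-√2/2) ≈ 1.7071

Δλ = λ_C × 1.7071 = 2.4263 × 1.7071 = 4.1420 pm

λ' = 43.7 + 4.1420 = 47.8420 pm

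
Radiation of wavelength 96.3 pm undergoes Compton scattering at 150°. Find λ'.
100.8276 pm

Using the Compton formula: λ' = λ + λ_C(1 − cos θ)

For θ = 150°, cos θ = -√3/2 (exact) ≈ -0.8660, so:
1 − cos 150° = 1 − (-√3/2) ≈ 1.8660

Δλ = λ_C × 1.8660 = 2.4263 × 1.8660 = 4.5276 pm

λ' = 96.3 + 4.5276 = 100.8276 pm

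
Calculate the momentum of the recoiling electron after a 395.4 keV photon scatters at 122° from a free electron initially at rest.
2.7511e-22 kg·m/s

The electron is initially at rest, so by conservation of momentum:
p⃗_e = p⃗₀ − p⃗'  (incident photon momentum minus scattered photon momentum)

Photon momentum magnitudes (p = h/λ = E/c):
λ₀ = hc/E₀ = 3.1357 pm → p₀ = h/λ₀ = 2.1131e-22 kg·m/s
Δλ = λ_C(1 − cos 122°) = 3.7121 pm
λ' = 6.8477 pm → p' = h/λ' = 9.6763e-23 kg·m/s

The scattered photon makes angle θ = 122° with the incident direction, so by the law of cosines:
|p⃗_e|² = p₀² + p'² − 2p₀p'cos θ
|p⃗_e|² = (2.1131e-22)² + (9.6763e-23)² − 2·2.1131e-22·9.6763e-23·cos(122°)
|p⃗_e| = 2.7511e-22 kg·m/s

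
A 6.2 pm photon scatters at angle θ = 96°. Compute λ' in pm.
8.8799 pm

Using the Compton scattering formula:
λ' = λ + Δλ = λ + λ_C(1 - cos θ)

Given:
- Initial wavelength λ = 6.2 pm
- Scattering angle θ = 96°
- Compton wavelength λ_C ≈ 2.4263 pm

Calculate the shift:
Δλ = 2.4263 × (1 - cos(96°))
Δλ = 2.4263 × 1.1045
Δλ = 2.6799 pm

Final wavelength:
λ' = 6.2 + 2.6799 = 8.8799 pm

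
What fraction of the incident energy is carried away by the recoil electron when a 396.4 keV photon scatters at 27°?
0.0780 (or 7.80%)

Calculate initial and final photon energies:

Initial: E₀ = 396.4 keV → λ₀ = 3.1278 pm
Compton shift: Δλ = 0.2645 pm
Final wavelength: λ' = 3.3922 pm
Final energy: E' = 365.4972 keV

Fractional energy loss:
(E₀ - E')/E₀ = (396.4000 - 365.4972)/396.4000
= 30.9028/396.4000
= 0.0780
= 7.80%

(Intermediate values are shown rounded; full precision is carried through to the final answer.)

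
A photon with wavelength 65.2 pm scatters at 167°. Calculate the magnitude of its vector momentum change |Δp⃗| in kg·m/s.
1.9504e-23 kg·m/s

Photon momentum magnitude is p = h/λ.

Initial momentum:
p₀ = h/λ = 6.6261e-34/6.5200e-11 = 1.0163e-23 kg·m/s

After scattering:
λ' = λ + Δλ = 65.2 + 4.7904 = 69.9904 pm
p' = h/λ' = 6.6261e-34/6.9990e-11 = 9.4671e-24 kg·m/s

Momentum is a vector; the scattered photon's direction makes angle θ = 167° with the incident direction. The magnitude of the vector change Δp⃗ = p⃗₀ − p⃗' is found from the law of cosines:
|Δp⃗|² = p₀² + p'² − 2p₀p'cos θ
|Δp⃗|² = (1.0163e-23)² + (9.4671e-24)² − 2·1.0163e-23·9.4671e-24·cos(167°)
|Δp⃗| = 1.9504e-23 kg·m/s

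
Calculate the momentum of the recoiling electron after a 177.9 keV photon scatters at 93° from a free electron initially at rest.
1.2072e-22 kg·m/s

The electron is initially at rest, so by conservation of momentum:
p⃗_e = p⃗₀ − p⃗'  (incident photon momentum minus scattered photon momentum)

Photon momentum magnitudes (p = h/λ = E/c):
λ₀ = hc/E₀ = 6.9693 pm → p₀ = h/λ₀ = 9.5075e-23 kg·m/s
Δλ = λ_C(1 − cos 93°) = 2.5533 pm
λ' = 9.5226 pm → p' = h/λ' = 6.9582e-23 kg·m/s

The scattered photon makes angle θ = 93° with the incident direction, so by the law of cosines:
|p⃗_e|² = p₀² + p'² − 2p₀p'cos θ
|p⃗_e|² = (9.5075e-23)² + (6.9582e-23)² − 2·9.5075e-23·6.9582e-23·cos(93°)
|p⃗_e| = 1.2072e-22 kg·m/s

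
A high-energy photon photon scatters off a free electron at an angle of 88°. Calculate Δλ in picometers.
2.3416 pm

Using the Compton scattering formula:
Δλ = λ_C(1 - cos θ)

where λ_C = h/(m_e·c) ≈ 2.4263 pm is the Compton wavelength of an electron.

For θ = 88°:
cos(88°) = 0.0349
1 - cos(88°) = 0.9651

Δλ = 2.4263 × 0.9651
Δλ = 2.3416 pm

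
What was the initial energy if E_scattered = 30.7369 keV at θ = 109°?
33.4000 keV

Convert final energy to wavelength (hc ≈ 1239.842 keV·pm):
λ' = hc/E' = 1239.842 / 30.7369 = 40.3372 pm

Calculate the Compton shift:
Δλ = λ_C(1 - cos(109°))
Δλ = 2.4263 × (1 - cos(109°))
Δλ = 3.2162 pm

Initial wavelength:
λ = λ' - Δλ = 40.3372 - 3.2162 = 37.1210 pm

Initial energy:
E = hc/λ = 1239.842 / 37.1210 = 33.4000 keV

(Intermediate values are shown rounded; full precision is carried through to the final answer.)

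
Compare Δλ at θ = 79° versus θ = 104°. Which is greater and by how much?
104° produces the larger shift by a factor of 1.535

Calculate both shifts using Δλ = λ_C(1 - cos θ):

For θ₁ = 79°:
Δλ₁ = 2.4263 × (1 - cos(79°))
Δλ₁ = 2.4263 × 0.8092
Δλ₁ = 1.9633 pm

For θ₂ = 104°:
Δλ₂ = 2.4263 × (1 - cos(104°))
Δλ₂ = 2.4263 × 1.2419
Δλ₂ = 3.0133 pm

The 104° angle produces the larger shift.
Ratio: 3.0133/1.9633 = 1.535

(Intermediate values are shown rounded; full precision is carried through to the final answer.)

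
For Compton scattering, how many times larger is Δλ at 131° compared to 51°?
131° produces the larger shift by a factor of 4.468

Calculate both shifts using Δλ = λ_C(1 - cos θ):

For θ₁ = 51°:
Δλ₁ = 2.4263 × (1 - cos(51°))
Δλ₁ = 2.4263 × 0.3707
Δλ₁ = 0.8994 pm

For θ₂ = 131°:
Δλ₂ = 2.4263 × (1 - cos(131°))
Δλ₂ = 2.4263 × 1.6561
Δλ₂ = 4.0181 pm

The 131° angle produces the larger shift.
Ratio: 4.0181/0.8994 = 4.468

(Intermediate values are shown rounded; full precision is carried through to the final answer.)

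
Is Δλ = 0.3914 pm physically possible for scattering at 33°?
Yes, consistent

Calculate the expected shift for θ = 33°:

Δλ_expected = λ_C(1 - cos(33°))
Δλ_expected = 2.4263 × (1 - cos(33°))
Δλ_expected = 2.4263 × 0.1613
Δλ_expected = 0.3914 pm

Given shift: 0.3914 pm
Expected shift: 0.3914 pm
Difference: 0.0000 pm

The values match. This is consistent with Compton scattering at the stated angle.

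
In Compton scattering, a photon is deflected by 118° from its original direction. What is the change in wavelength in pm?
3.5654 pm

Using the Compton scattering formula:
Δλ = λ_C(1 - cos θ)

where λ_C = h/(m_e·c) ≈ 2.4263 pm is the Compton wavelength of an electron.

For θ = 118°:
cos(118°) = -0.4695
1 - cos(118°) = 1.4695

Δλ = 2.4263 × 1.4695
Δλ = 3.5654 pm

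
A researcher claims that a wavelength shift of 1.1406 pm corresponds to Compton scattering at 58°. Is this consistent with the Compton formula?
Yes, consistent

Calculate the expected shift for θ = 58°:

Δλ_expected = λ_C(1 - cos(58°))
Δλ_expected = 2.4263 × (1 - cos(58°))
Δλ_expected = 2.4263 × 0.4701
Δλ_expected = 1.1406 pm

Given shift: 1.1406 pm
Expected shift: 1.1406 pm
Difference: 0.0000 pm

The values match. This is consistent with Compton scattering at the stated angle.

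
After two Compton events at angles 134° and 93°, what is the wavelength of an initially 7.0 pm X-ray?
13.6651 pm

Apply Compton shift twice:

First scattering at θ₁ = 134°:
Δλ₁ = λ_C(1 - cos(134°))
Δλ₁ = 2.4263 × 1.6947
Δλ₁ = 4.1118 pm

After first scattering:
λ₁ = 7.0 + 4.1118 = 11.1118 pm

Second scattering at θ₂ = 93°:
Δλ₂ = λ_C(1 - cos(93°))
Δλ₂ = 2.4263 × 1.0523
Δλ₂ = 2.5533 pm

Final wavelength:
λ₂ = 11.1118 + 2.5533 = 13.6651 pm

Total shift: Δλ_total = 4.1118 + 2.5533 = 6.6651 pm

(Intermediate values are shown rounded; full precision is carried through to the final answer.)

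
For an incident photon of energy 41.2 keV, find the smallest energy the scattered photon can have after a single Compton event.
35.4789 keV (at θ = 180°)

The scattered photon has minimum energy when its wavelength is maximum, i.e., when the Compton shift Δλ = λ_C(1 − cos θ) is maximum. This occurs at θ = 180° (backscattering), giving Δλ_max = 2λ_C = 4.8526 pm.

Initial wavelength: λ₀ = hc/E₀ = 30.0933 pm
Maximum final wavelength: λ'_max = λ₀ + 2λ_C = 30.0933 + 4.8526 = 34.9459 pm
Minimum final energy: E'_min = hc/λ'_max = 35.4789 keV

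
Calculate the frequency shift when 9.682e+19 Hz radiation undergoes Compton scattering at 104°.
4.775e+19 Hz (decrease)

Convert frequency to wavelength (c = 299792458 m/s):
λ₀ = c/f₀ = 299792458/9.682e+19 = 3.0963898e-12 m = 3.0964 pm

Calculate Compton shift:
Δλ = λ_C(1 - cos(104°)) = 3.0133 pm

Final wavelength:
λ' = λ₀ + Δλ = 3.0964 + 3.0133 = 6.1097 pm

Final frequency:
f' = c/λ' = 299792458/6.1096776e-12 = 4.9068458e+19 Hz

Frequency shift (decrease):
Δf = f₀ - f' = 9.682e+19 - 4.9068458e+19 = 4.775e+19 Hz

(Intermediate values are shown rounded; full precision is carried through to the final answer.)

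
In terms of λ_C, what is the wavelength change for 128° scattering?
1.6157 λ_C

The Compton shift formula is:
Δλ = λ_C(1 - cos θ)

Dividing both sides by λ_C:
Δλ/λ_C = 1 - cos θ

For θ = 128°:
Δλ/λ_C = 1 - cos(128°)
Δλ/λ_C = 1 - -0.6157
Δλ/λ_C = 1.6157

This means the shift is 1.6157 × λ_C = 3.9201 pm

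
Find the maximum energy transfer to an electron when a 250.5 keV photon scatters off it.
124.0125 keV

Maximum energy transfer occurs at θ = 180° (backscattering).

Initial photon: E₀ = 250.5 keV → λ₀ = 4.9495 pm

Maximum Compton shift (at 180°):
Δλ_max = 2λ_C = 2 × 2.4263 = 4.8526 pm

Final wavelength:
λ' = 4.9495 + 4.8526 = 9.8021 pm

Minimum photon energy (maximum energy to electron):
E'_min = hc/λ' = 126.4875 keV

Maximum electron kinetic energy:
K_max = E₀ - E'_min = 250.5000 - 126.4875 = 124.0125 keV

(Intermediate values are shown rounded; full precision is carried through to the final answer.)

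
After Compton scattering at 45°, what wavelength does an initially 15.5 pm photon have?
16.2106 pm

Using the Compton formula: λ' = λ + λ_C(1 − cos θ)

For θ = 45°, cos θ = √2/2 (exact) ≈ 0.7071, so:
1 − cos 45° = 1 − (√2/2) ≈ 0.2929

Δλ = λ_C × 0.2929 = 2.4263 × 0.2929 = 0.7106 pm

λ' = 15.5 + 0.7106 = 16.2106 pm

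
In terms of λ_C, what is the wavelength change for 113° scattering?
1.3907 λ_C

The Compton shift formula is:
Δλ = λ_C(1 - cos θ)

Dividing both sides by λ_C:
Δλ/λ_C = 1 - cos θ

For θ = 113°:
Δλ/λ_C = 1 - cos(113°)
Δλ/λ_C = 1 - -0.3907
Δλ/λ_C = 1.3907

This means the shift is 1.3907 × λ_C = 3.3743 pm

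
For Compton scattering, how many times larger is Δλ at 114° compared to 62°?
114° produces the larger shift by a factor of 2.652

Calculate both shifts using Δλ = λ_C(1 - cos θ):

For θ₁ = 62°:
Δλ₁ = 2.4263 × (1 - cos(62°))
Δλ₁ = 2.4263 × 0.5305
Δλ₁ = 1.2872 pm

For θ₂ = 114°:
Δλ₂ = 2.4263 × (1 - cos(114°))
Δλ₂ = 2.4263 × 1.4067
Δλ₂ = 3.4132 pm

The 114° angle produces the larger shift.
Ratio: 3.4132/1.2872 = 2.652

(Intermediate values are shown rounded; full precision is carried through to the final answer.)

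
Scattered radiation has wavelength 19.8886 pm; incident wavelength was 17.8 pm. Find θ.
82.00°

First find the wavelength shift:
Δλ = λ' - λ = 19.8886 - 17.8 = 2.0886 pm

Using Δλ = λ_C(1 - cos θ), with λ_C = h/(m_e·c) ≈ 2.42631024 pm:
cos θ = 1 - Δλ/λ_C
cos θ = 1 - 2.0886/2.42631024
cos θ = 0.139187

θ = arccos(0.139187)
θ = 82.00°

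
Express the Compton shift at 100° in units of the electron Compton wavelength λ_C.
1.1736 λ_C

The Compton shift formula is:
Δλ = λ_C(1 - cos θ)

Dividing both sides by λ_C:
Δλ/λ_C = 1 - cos θ

For θ = 100°:
Δλ/λ_C = 1 - cos(100°)
Δλ/λ_C = 1 - -0.1736
Δλ/λ_C = 1.1736

This means the shift is 1.1736 × λ_C = 2.8476 pm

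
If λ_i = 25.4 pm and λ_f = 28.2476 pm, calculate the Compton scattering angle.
100.00°

First find the wavelength shift:
Δλ = λ' - λ = 28.2476 - 25.4 = 2.8476 pm

Using Δλ = λ_C(1 - cos θ), with λ_C = h/(m_e·c) ≈ 2.42631024 pm:
cos θ = 1 - Δλ/λ_C
cos θ = 1 - 2.8476/2.42631024
cos θ = -0.173634

θ = arccos(-0.173634)
θ = 100.00°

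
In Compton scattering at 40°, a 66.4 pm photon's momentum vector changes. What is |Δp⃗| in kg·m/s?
6.7976e-24 kg·m/s

Photon momentum magnitude is p = h/λ.

Initial momentum:
p₀ = h/λ = 6.6261e-34/6.6400e-11 = 9.9790e-24 kg·m/s

After scattering:
λ' = λ + Δλ = 66.4 + 0.5676 = 66.9676 pm
p' = h/λ' = 6.6261e-34/6.6968e-11 = 9.8944e-24 kg·m/s

Momentum is a vector; the scattered photon's direction makes angle θ = 40° with the incident direction. The magnitude of the vector change Δp⃗ = p⃗₀ − p⃗' is found from the law of cosines:
|Δp⃗|² = p₀² + p'² − 2p₀p'cos θ
|Δp⃗|² = (9.9790e-24)² + (9.8944e-24)² − 2·9.9790e-24·9.8944e-24·cos(40°)
|Δp⃗| = 6.7976e-24 kg·m/s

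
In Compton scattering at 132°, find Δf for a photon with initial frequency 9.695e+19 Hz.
5.497e+19 Hz (decrease)

Convert frequency to wavelength (c = 299792458 m/s):
λ₀ = c/f₀ = 299792458/9.695e+19 = 3.0922378e-12 m = 3.0922 pm

Calculate Compton shift:
Δλ = λ_C(1 - cos(132°)) = 4.0498 pm

Final wavelength:
λ' = λ₀ + Δλ = 3.0922 + 4.0498 = 7.1421 pm

Final frequency:
f' = c/λ' = 299792458/7.1420665e-12 = 4.1975590e+19 Hz

Frequency shift (decrease):
Δf = f₀ - f' = 9.695e+19 - 4.1975590e+19 = 5.497e+19 Hz

(Intermediate values are shown rounded; full precision is carried through to the final answer.)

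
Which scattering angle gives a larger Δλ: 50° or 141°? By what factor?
141° produces the larger shift by a factor of 4.975

Calculate both shifts using Δλ = λ_C(1 - cos θ):

For θ₁ = 50°:
Δλ₁ = 2.4263 × (1 - cos(50°))
Δλ₁ = 2.4263 × 0.3572
Δλ₁ = 0.8667 pm

For θ₂ = 141°:
Δλ₂ = 2.4263 × (1 - cos(141°))
Δλ₂ = 2.4263 × 1.7771
Δλ₂ = 4.3119 pm

The 141° angle produces the larger shift.
Ratio: 4.3119/0.8667 = 4.975

(Intermediate values are shown rounded; full precision is carried through to the final answer.)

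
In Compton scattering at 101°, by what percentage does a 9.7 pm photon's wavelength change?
29.7863%

Calculate the Compton shift:
Δλ = λ_C(1 - cos(101°))
Δλ = 2.4263 × (1 - cos(101°))
Δλ = 2.4263 × 1.1908
Δλ = 2.8893 pm

Percentage change:
(Δλ/λ₀) × 100 = (2.8893/9.7) × 100
= 29.7863%

(Intermediate values are shown rounded; full precision is carried through to the final answer.)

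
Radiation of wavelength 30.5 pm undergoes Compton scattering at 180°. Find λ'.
35.3526 pm

Using the Compton formula: λ' = λ + λ_C(1 − cos θ)

For θ = 180°, cos θ = -1 (exact) = -1.0000, so:
1 − cos 180° = 1 − (-1) = 2.0000

Δλ = λ_C × 2.0000 = 2.4263 × 2.0000 = 4.8526 pm

λ' = 30.5 + 4.8526 = 35.3526 pm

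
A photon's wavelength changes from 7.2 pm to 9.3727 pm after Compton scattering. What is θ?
84.00°

First find the wavelength shift:
Δλ = λ' - λ = 9.3727 - 7.2 = 2.1727 pm

Using Δλ = λ_C(1 - cos θ), with λ_C = h/(m_e·c) ≈ 2.42631024 pm:
cos θ = 1 - Δλ/λ_C
cos θ = 1 - 2.1727/2.42631024
cos θ = 0.104525

θ = arccos(0.104525)
θ = 84.00°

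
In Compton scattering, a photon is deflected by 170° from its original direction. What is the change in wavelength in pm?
4.8158 pm

Using the Compton scattering formula:
Δλ = λ_C(1 - cos θ)

where λ_C = h/(m_e·c) ≈ 2.4263 pm is the Compton wavelength of an electron.

For θ = 170°:
cos(170°) = -0.9848
1 - cos(170°) = 1.9848

Δλ = 2.4263 × 1.9848
Δλ = 4.8158 pm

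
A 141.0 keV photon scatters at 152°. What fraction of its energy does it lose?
0.3419 (or 34.19%)

Calculate initial and final photon energies:

Initial: E₀ = 141.0 keV → λ₀ = 8.7932 pm
Compton shift: Δλ = 4.5686 pm
Final wavelength: λ' = 13.3618 pm
Final energy: E' = 92.7899 keV

Fractional energy loss:
(E₀ - E')/E₀ = (141.0000 - 92.7899)/141.0000
= 48.2101/141.0000
= 0.3419
= 34.19%

(Intermediate values are shown rounded; full precision is carried through to the final answer.)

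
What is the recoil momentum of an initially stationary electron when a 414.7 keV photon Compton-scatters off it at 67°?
2.1314e-22 kg·m/s

The electron is initially at rest, so by conservation of momentum:
p⃗_e = p⃗₀ − p⃗'  (incident photon momentum minus scattered photon momentum)

Photon momentum magnitudes (p = h/λ = E/c):
λ₀ = hc/E₀ = 2.9897 pm → p₀ = h/λ₀ = 2.2163e-22 kg·m/s
Δλ = λ_C(1 − cos 67°) = 1.4783 pm
λ' = 4.4680 pm → p' = h/λ' = 1.4830e-22 kg·m/s

The scattered photon makes angle θ = 67° with the incident direction, so by the law of cosines:
|p⃗_e|² = p₀² + p'² − 2p₀p'cos θ
|p⃗_e|² = (2.2163e-22)² + (1.4830e-22)² − 2·2.2163e-22·1.4830e-22·cos(67°)
|p⃗_e| = 2.1314e-22 kg·m/s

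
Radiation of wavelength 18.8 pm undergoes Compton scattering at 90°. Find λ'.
21.2263 pm

Using the Compton formula: λ' = λ + λ_C(1 − cos θ)

For θ = 90°, cos θ = 0 (exact) = 0.0000, so:
1 − cos 90° = 1 − (0) = 1.0000

Δλ = λ_C × 1.0000 = 2.4263 × 1.0000 = 2.4263 pm

λ' = 18.8 + 2.4263 = 21.2263 pm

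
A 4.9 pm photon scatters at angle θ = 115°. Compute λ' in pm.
8.3517 pm

Using the Compton scattering formula:
λ' = λ + Δλ = λ + λ_C(1 - cos θ)

Given:
- Initial wavelength λ = 4.9 pm
- Scattering angle θ = 115°
- Compton wavelength λ_C ≈ 2.4263 pm

Calculate the shift:
Δλ = 2.4263 × (1 - cos(115°))
Δλ = 2.4263 × 1.4226
Δλ = 3.4517 pm

Final wavelength:
λ' = 4.9 + 3.4517 = 8.3517 pm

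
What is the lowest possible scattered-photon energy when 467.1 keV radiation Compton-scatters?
165.1590 keV (at θ = 180°)

The scattered photon has minimum energy when its wavelength is maximum, i.e., when the Compton shift Δλ = λ_C(1 − cos θ) is maximum. This occurs at θ = 180° (backscattering), giving Δλ_max = 2λ_C = 4.8526 pm.

Initial wavelength: λ₀ = hc/E₀ = 2.6543 pm
Maximum final wavelength: λ'_max = λ₀ + 2λ_C = 2.6543 + 4.8526 = 7.5070 pm
Minimum final energy: E'_min = hc/λ'_max = 165.1590 keV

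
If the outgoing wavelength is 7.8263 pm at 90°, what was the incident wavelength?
5.4000 pm

From λ' = λ + Δλ, we have λ = λ' - Δλ

First calculate the Compton shift:
Δλ = λ_C(1 - cos θ)
Δλ = 2.4263 × (1 - cos(90°))
Δλ = 2.4263 × 1.0000
Δλ = 2.4263 pm

Initial wavelength:
λ = λ' - Δλ
λ = 7.8263 - 2.4263
λ = 5.4000 pm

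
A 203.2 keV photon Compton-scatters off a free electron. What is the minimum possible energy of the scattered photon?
113.1841 keV (at θ = 180°)

The scattered photon has minimum energy when its wavelength is maximum, i.e., when the Compton shift Δλ = λ_C(1 − cos θ) is maximum. This occurs at θ = 180° (backscattering), giving Δλ_max = 2λ_C = 4.8526 pm.

Initial wavelength: λ₀ = hc/E₀ = 6.1016 pm
Maximum final wavelength: λ'_max = λ₀ + 2λ_C = 6.1016 + 4.8526 = 10.9542 pm
Minimum final energy: E'_min = hc/λ'_max = 113.1841 keV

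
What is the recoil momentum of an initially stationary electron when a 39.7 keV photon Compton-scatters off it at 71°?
2.4043e-23 kg·m/s

The electron is initially at rest, so by conservation of momentum:
p⃗_e = p⃗₀ − p⃗'  (incident photon momentum minus scattered photon momentum)

Photon momentum magnitudes (p = h/λ = E/c):
λ₀ = hc/E₀ = 31.2303 pm → p₀ = h/λ₀ = 2.1217e-23 kg·m/s
Δλ = λ_C(1 − cos 71°) = 1.6364 pm
λ' = 32.8667 pm → p' = h/λ' = 2.0160e-23 kg·m/s

The scattered photon makes angle θ = 71° with the incident direction, so by the law of cosines:
|p⃗_e|² = p₀² + p'² − 2p₀p'cos θ
|p⃗_e|² = (2.1217e-23)² + (2.0160e-23)² − 2·2.1217e-23·2.0160e-23·cos(71°)
|p⃗_e| = 2.4043e-23 kg·m/s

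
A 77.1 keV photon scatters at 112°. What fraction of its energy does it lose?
0.1718 (or 17.18%)

Calculate initial and final photon energies:

Initial: E₀ = 77.1 keV → λ₀ = 16.0810 pm
Compton shift: Δλ = 3.3352 pm
Final wavelength: λ' = 19.4162 pm
Final energy: E' = 63.8561 keV

Fractional energy loss:
(E₀ - E')/E₀ = (77.1000 - 63.8561)/77.1000
= 13.2439/77.1000
= 0.1718
= 17.18%

(Intermediate values are shown rounded; full precision is carried through to the final answer.)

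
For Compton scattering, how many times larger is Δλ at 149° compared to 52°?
149° produces the larger shift by a factor of 4.832

Calculate both shifts using Δλ = λ_C(1 - cos θ):

For θ₁ = 52°:
Δλ₁ = 2.4263 × (1 - cos(52°))
Δλ₁ = 2.4263 × 0.3843
Δλ₁ = 0.9325 pm

For θ₂ = 149°:
Δλ₂ = 2.4263 × (1 - cos(149°))
Δλ₂ = 2.4263 × 1.8572
Δλ₂ = 4.5061 pm

The 149° angle produces the larger shift.
Ratio: 4.5061/0.9325 = 4.832

(Intermediate values are shown rounded; full precision is carried through to the final answer.)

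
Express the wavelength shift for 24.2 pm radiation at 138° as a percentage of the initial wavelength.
17.4769%

Calculate the Compton shift:
Δλ = λ_C(1 - cos(138°))
Δλ = 2.4263 × (1 - cos(138°))
Δλ = 2.4263 × 1.7431
Δλ = 4.2294 pm

Percentage change:
(Δλ/λ₀) × 100 = (4.2294/24.2) × 100
= 17.4769%

(Intermediate values are shown rounded; full precision is carried through to the final answer.)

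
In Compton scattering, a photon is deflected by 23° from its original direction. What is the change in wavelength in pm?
0.1929 pm

Using the Compton scattering formula:
Δλ = λ_C(1 - cos θ)

where λ_C = h/(m_e·c) ≈ 2.4263 pm is the Compton wavelength of an electron.

For θ = 23°:
cos(23°) = 0.9205
1 - cos(23°) = 0.0795

Δλ = 2.4263 × 0.0795
Δλ = 0.1929 pm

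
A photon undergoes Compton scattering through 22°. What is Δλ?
0.1767 pm

Using the Compton scattering formula:
Δλ = λ_C(1 - cos θ)

where λ_C = h/(m_e·c) ≈ 2.4263 pm is the Compton wavelength of an electron.

For θ = 22°:
cos(22°) = 0.9272
1 - cos(22°) = 0.0728

Δλ = 2.4263 × 0.0728
Δλ = 0.1767 pm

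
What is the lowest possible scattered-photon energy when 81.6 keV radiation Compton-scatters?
61.8475 keV (at θ = 180°)

The scattered photon has minimum energy when its wavelength is maximum, i.e., when the Compton shift Δλ = λ_C(1 − cos θ) is maximum. This occurs at θ = 180° (backscattering), giving Δλ_max = 2λ_C = 4.8526 pm.

Initial wavelength: λ₀ = hc/E₀ = 15.1941 pm
Maximum final wavelength: λ'_max = λ₀ + 2λ_C = 15.1941 + 4.8526 = 20.0468 pm
Minimum final energy: E'_min = hc/λ'_max = 61.8475 keV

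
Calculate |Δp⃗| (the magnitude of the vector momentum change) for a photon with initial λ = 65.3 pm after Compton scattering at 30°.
5.2398e-24 kg·m/s

Photon momentum magnitude is p = h/λ.

Initial momentum:
p₀ = h/λ = 6.6261e-34/6.5300e-11 = 1.0147e-23 kg·m/s

After scattering:
λ' = λ + Δλ = 65.3 + 0.3251 = 65.6251 pm
p' = h/λ' = 6.6261e-34/6.5625e-11 = 1.0097e-23 kg·m/s

Momentum is a vector; the scattered photon's direction makes angle θ = 30° with the incident direction. The magnitude of the vector change Δp⃗ = p⃗₀ − p⃗' is found from the law of cosines:
|Δp⃗|² = p₀² + p'² − 2p₀p'cos θ
|Δp⃗|² = (1.0147e-23)² + (1.0097e-23)² − 2·1.0147e-23·1.0097e-23·cos(30°)
|Δp⃗| = 5.2398e-24 kg·m/s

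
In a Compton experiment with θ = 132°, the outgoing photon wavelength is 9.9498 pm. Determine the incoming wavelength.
5.9000 pm

From λ' = λ + Δλ, we have λ = λ' - Δλ

First calculate the Compton shift:
Δλ = λ_C(1 - cos θ)
Δλ = 2.4263 × (1 - cos(132°))
Δλ = 2.4263 × 1.6691
Δλ = 4.0498 pm

Initial wavelength:
λ = λ' - Δλ
λ = 9.9498 - 4.0498
λ = 5.9000 pm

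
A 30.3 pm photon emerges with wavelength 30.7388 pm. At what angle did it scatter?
35.00°

First find the wavelength shift:
Δλ = λ' - λ = 30.7388 - 30.3 = 0.4388 pm

Using Δλ = λ_C(1 - cos θ), with λ_C = h/(m_e·c) ≈ 2.42631024 pm:
cos θ = 1 - Δλ/λ_C
cos θ = 1 - 0.4388/2.42631024
cos θ = 0.819149

θ = arccos(0.819149)
θ = 35.00°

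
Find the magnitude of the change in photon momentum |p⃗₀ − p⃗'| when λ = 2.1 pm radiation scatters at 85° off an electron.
3.3866e-22 kg·m/s

Photon momentum magnitude is p = h/λ.

Initial momentum:
p₀ = h/λ = 6.6261e-34/2.1000e-12 = 3.1553e-22 kg·m/s

After scattering:
λ' = λ + Δλ = 2.1 + 2.2148 = 4.3148 pm
p' = h/λ' = 6.6261e-34/4.3148e-12 = 1.5356e-22 kg·m/s

Momentum is a vector; the scattered photon's direction makes angle θ = 85° with the incident direction. The magnitude of the vector change Δp⃗ = p⃗₀ − p⃗' is found from the law of cosines:
|Δp⃗|² = p₀² + p'² − 2p₀p'cos θ
|Δp⃗|² = (3.1553e-22)² + (1.5356e-22)² − 2·3.1553e-22·1.5356e-22·cos(85°)
|Δp⃗| = 3.3866e-22 kg·m/s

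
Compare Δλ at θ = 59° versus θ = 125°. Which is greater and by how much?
125° produces the larger shift by a factor of 3.245

Calculate both shifts using Δλ = λ_C(1 - cos θ):

For θ₁ = 59°:
Δλ₁ = 2.4263 × (1 - cos(59°))
Δλ₁ = 2.4263 × 0.4850
Δλ₁ = 1.1767 pm

For θ₂ = 125°:
Δλ₂ = 2.4263 × (1 - cos(125°))
Δλ₂ = 2.4263 × 1.5736
Δλ₂ = 3.8180 pm

The 125° angle produces the larger shift.
Ratio: 3.8180/1.1767 = 3.245

(Intermediate values are shown rounded; full precision is carried through to the final answer.)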